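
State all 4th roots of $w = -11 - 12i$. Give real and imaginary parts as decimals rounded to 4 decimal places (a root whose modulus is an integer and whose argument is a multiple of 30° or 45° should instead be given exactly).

|w| = sqrt(265) ≈ 16.278821, arg(w) ≈ 227.489553°
Root modulus = sqrt(265)^(1/4) ≈ 2.008657
Root arguments: θ_k = (arg(w) + 360°k)/4 for k = 0, 1, ..., 3
Compute each root as (root modulus)(cos θ_k + i sin θ_k) using full-precision intermediates, then round to 4 decimal places.
Roots: 1.0977 + 1.6822i, -1.6822 + 1.0977i, -1.0977 - 1.6822i, 1.6822 - 1.0977i


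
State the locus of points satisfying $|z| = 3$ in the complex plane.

|z| = 3 means sqrt(x^2 + y^2) = 3
This is a circle of radius 3 centered at the origin


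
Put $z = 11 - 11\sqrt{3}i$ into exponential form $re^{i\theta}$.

r = |z| = sqrt((11)^2 + (-11*sqrt(3))^2) = sqrt(121 + 363) = sqrt(484) = 22
θ = arctan(b/a) = arctan(-19.0526/11) (quadrant-adjusted) = -60° = -π/3
z = 22e^(-i*π/3)


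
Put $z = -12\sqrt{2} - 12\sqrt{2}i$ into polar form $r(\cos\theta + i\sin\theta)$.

r = |z| = sqrt(a^2 + b^2) = sqrt((-12*sqrt(2))^2 + (-12*sqrt(2))^2) = sqrt(288 + 288) = sqrt(576) = 24
θ = arctan(b/a) = arctan(-16.9706/-16.9706) (quadrant-adjusted) = 225°
z = 24(cos 225° + i sin 225°)


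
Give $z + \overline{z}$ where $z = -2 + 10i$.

z + conjugate(z) = (a + bi) + (a - bi) = 2a
= 2 * (-2) = -4


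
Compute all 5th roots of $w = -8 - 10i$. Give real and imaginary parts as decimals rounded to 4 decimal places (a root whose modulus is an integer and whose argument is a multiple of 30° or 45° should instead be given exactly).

|w| = sqrt(164) ≈ 12.806248, arg(w) ≈ 231.340192°
Root modulus = sqrt(164)^(1/5) ≈ 1.665269
Root arguments: θ_k = (arg(w) + 360°k)/5 for k = 0, 1, ..., 4
Compute each root as (root modulus)(cos θ_k + i sin θ_k) using full-precision intermediates, then round to 4 decimal places.
Roots: 1.1512 + 1.2033i, -0.7887 + 1.4667i, -1.6386 - 0.2968i, -0.2240 - 1.6501i, 1.5001 - 0.7230i


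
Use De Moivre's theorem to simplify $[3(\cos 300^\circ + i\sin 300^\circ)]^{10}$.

By De Moivre: z^n = r^n(cos(nθ) + i sin(nθ))
= 3^10(cos(10*300°) + i sin(10*300°))
= 59049(cos 120° + i sin 120°)
= -59049/2 + (59049*sqrt(3)/2)i


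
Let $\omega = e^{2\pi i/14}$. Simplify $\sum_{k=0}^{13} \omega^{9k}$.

Let ζ = ω^9 = e^(2πi·9/14). Since 14 ∤ 9, ζ ≠ 1.
Sum = Σ_{k=0}^{13} ζ^k = (ζ^14 - 1)/(ζ - 1) = (ω^{9·14} - 1)/(ζ - 1) = (1 - 1)/(ζ - 1) = 0


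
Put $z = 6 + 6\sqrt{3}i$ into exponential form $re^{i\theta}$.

r = |z| = sqrt((6)^2 + (6*sqrt(3))^2) = sqrt(36 + 108) = sqrt(144) = 12
θ = arctan(b/a) = arctan(10.3923/6) (quadrant-adjusted) = 60° = π/3
z = 12e^(i*π/3)


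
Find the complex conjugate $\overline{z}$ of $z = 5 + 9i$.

If z = a + bi, then conjugate(z) = a - bi
conjugate(5 + 9i) = 5 - 9i


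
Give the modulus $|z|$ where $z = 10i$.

|z| = sqrt(a^2 + b^2) = sqrt(0^2 + 10^2) = sqrt(100) = 10


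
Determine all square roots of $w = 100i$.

|w| = 100, arg(w) = 90°
Root modulus = 100^(1/2) = 10
Root arguments: θ_k = (90° + 360°k)/2 for k = 0, 1, ..., 1
Roots: 5*sqrt(2) + 5*sqrt(2)i, -5*sqrt(2) - 5*sqrt(2)i


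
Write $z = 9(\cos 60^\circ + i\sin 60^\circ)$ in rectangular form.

a = r cos θ = 9 * 1/2 = 9/2
b = r sin θ = 9 * sqrt(3)/2 = 9*sqrt(3)/2
z = 9/2 + (9*sqrt(3)/2)i


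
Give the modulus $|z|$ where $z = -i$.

|z| = sqrt(a^2 + b^2) = sqrt(0^2 + (-1)^2) = sqrt(1) = 1


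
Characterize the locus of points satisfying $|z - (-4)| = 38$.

|z - z0| = r describes a circle centered at z0 with radius r
Here z0 = -4 and r = 38
Locus: Circle centered at (-4, 0) with radius 38


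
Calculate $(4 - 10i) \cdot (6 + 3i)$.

(a1*a2 - b1*b2) + (a1*b2 + b1*a2)i
= (24 - (-30)) + (12 + (-60))i
= 54 - 48i


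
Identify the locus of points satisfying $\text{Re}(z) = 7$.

Re(z) = x where z = x + yi; the equation x = 7 is satisfied by all points with that x-coordinate
Locus: Vertical line x = 7


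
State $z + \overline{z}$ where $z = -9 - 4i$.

z + conjugate(z) = (a + bi) + (a - bi) = 2a
= 2 * (-9) = -18


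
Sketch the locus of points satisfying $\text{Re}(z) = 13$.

Re(z) = x where z = x + yi; the equation x = 13 is satisfied by all points with that x-coordinate
Locus: Vertical line x = 13


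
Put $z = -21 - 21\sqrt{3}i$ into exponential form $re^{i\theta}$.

r = |z| = sqrt((-21)^2 + (-21*sqrt(3))^2) = sqrt(441 + 1323) = sqrt(1764) = 42
θ = arctan(b/a) = arctan(-36.3731/-21) (quadrant-adjusted) = 240° = 4π/3
z = 42e^(i*4π/3)


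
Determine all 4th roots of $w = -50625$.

|w| = 50625, arg(w) = 180°
Root modulus = 50625^(1/4) = 15
Root arguments: θ_k = (180° + 360°k)/4 for k = 0, 1, ..., 3
Roots: 15*sqrt(2)/2 + (15*sqrt(2)/2)i, -15*sqrt(2)/2 + (15*sqrt(2)/2)i, -15*sqrt(2)/2 - (15*sqrt(2)/2)i, 15*sqrt(2)/2 - (15*sqrt(2)/2)i


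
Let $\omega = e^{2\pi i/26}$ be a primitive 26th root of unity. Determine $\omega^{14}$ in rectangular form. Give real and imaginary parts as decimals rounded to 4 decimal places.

ω^14 = e^(2πi·14/26) = e^(i·14π/13)
= cos(14π/13) + i sin(14π/13)
= -0.9709 - 0.2393i


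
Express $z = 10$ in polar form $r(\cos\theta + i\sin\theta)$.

r = |z| = sqrt(a^2 + b^2) = sqrt((10)^2 + (0)^2) = sqrt(100 + 0) = sqrt(100) = 10
b = 0 and a > 0, so z lies on the positive real axis: θ = 0°
z = 10(cos 0° + i sin 0°)


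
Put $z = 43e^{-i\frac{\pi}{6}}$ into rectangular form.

a = r cos θ = 43 * sqrt(3)/2 = 43*sqrt(3)/2
b = r sin θ = 43 * -1/2 = -43/2
z = 43*sqrt(3)/2 - (43/2)i


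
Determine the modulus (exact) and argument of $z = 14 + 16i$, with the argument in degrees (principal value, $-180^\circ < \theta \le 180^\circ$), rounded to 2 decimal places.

|z| = sqrt(14^2 + 16^2) = sqrt(452)
arg(z) = arctan(b/a) = arctan(16/14) (quadrant-adjusted) = 48.81°


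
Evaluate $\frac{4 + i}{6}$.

Divisor is real, so divide each part by 6:
= 2/3 + (1/6)i


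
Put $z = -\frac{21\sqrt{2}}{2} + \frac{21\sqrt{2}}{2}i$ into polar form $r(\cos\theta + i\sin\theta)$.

r = |z| = sqrt(a^2 + b^2) = sqrt((-21*sqrt(2)/2)^2 + (21*sqrt(2)/2)^2) = sqrt(441/2 + 441/2) = sqrt(441) = 21
θ = arctan(b/a) = arctan(14.8492/-14.8492) (quadrant-adjusted) = 135°
z = 21(cos 135° + i sin 135°)


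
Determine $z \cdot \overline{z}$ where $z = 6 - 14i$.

z * conjugate(z) = |z|^2 = a^2 + b^2
= 6^2 + (-14)^2 = 232


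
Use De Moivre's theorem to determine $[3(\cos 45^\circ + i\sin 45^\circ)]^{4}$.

By De Moivre: z^n = r^n(cos(nθ) + i sin(nθ))
= 3^4(cos(4*45°) + i sin(4*45°))
= 81(cos 180° + i sin 180°)
= -81


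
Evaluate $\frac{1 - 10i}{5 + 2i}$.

Multiply numerator and denominator by conjugate (5 - 2i):
= (1 - 10i)(5 - 2i) / (5^2 + 2^2)
= (-15 - 52i) / 29
= -15/29 - (52/29)i


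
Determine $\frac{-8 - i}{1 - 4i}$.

Multiply numerator and denominator by conjugate (1 + 4i):
= (-8 - i)(1 + 4i) / (1^2 + (-4)^2)
= (-4 - 33i) / 17
= -4/17 - (33/17)i


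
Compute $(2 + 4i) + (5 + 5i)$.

(2 + 5) + (4 + 5)i = 7 + 9i


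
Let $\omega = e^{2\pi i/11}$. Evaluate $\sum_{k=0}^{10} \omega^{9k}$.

Let ζ = ω^9 = e^(2πi·9/11). Since 11 ∤ 9, ζ ≠ 1.
Sum = Σ_{k=0}^{10} ζ^k = (ζ^11 - 1)/(ζ - 1) = (ω^{9·11} - 1)/(ζ - 1) = (1 - 1)/(ζ - 1) = 0


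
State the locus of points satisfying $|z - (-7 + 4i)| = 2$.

|z - z0| = r describes a circle centered at z0 with radius r
Here z0 = -7 + 4i and r = 2
Locus: Circle centered at (-7, 4) with radius 2


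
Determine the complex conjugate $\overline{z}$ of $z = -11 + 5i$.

If z = a + bi, then conjugate(z) = a - bi
conjugate(-11 + 5i) = -11 - 5i


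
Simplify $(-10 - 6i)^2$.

(a + bi)^2 = a^2 - b^2 + 2abi
= (-10)^2 - (-6)^2 + 2*(-10)*(-6)i
= 64 + 120i


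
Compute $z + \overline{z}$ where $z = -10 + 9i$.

z + conjugate(z) = (a + bi) + (a - bi) = 2a
= 2 * (-10) = -20


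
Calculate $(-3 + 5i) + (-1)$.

(-3 + (-1)) + (5 + 0)i = -4 + 5i


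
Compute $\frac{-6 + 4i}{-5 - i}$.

Multiply numerator and denominator by conjugate (-5 + i):
= (-6 + 4i)(-5 + i) / ((-5)^2 + (-1)^2)
= (26 - 26i) / 26
= 1 - i


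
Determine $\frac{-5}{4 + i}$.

Multiply numerator and denominator by conjugate (4 - i):
= (-5)(4 - i) / (4^2 + 1^2)
= (-20 + 5i) / 17
= -20/17 + (5/17)i


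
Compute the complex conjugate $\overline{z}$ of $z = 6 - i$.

If z = a + bi, then conjugate(z) = a - bi
conjugate(6 - i) = 6 + i


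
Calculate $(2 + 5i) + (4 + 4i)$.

(2 + 4) + (5 + 4)i = 6 + 9i


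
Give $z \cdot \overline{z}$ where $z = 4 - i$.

z * conjugate(z) = |z|^2 = a^2 + b^2
= 4^2 + (-1)^2 = 17


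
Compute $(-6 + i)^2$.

(a + bi)^2 = a^2 - b^2 + 2abi
= (-6)^2 - 1^2 + 2*(-6)*1i
= 35 - 12i


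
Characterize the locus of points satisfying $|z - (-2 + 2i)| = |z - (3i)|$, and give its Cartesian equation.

|z - z1| = |z - z2| means z is equidistant from z1 and z2,
i.e. the perpendicular bisector of the segment from (-2, 2) to (0, 3) (midpoint (-1, 5/2)).
With z = x + yi, square both sides:
(x - (-2))^2 + (y - 2)^2 = (x - 0)^2 + (y - 3)^2
The x^2 and y^2 terms cancel: 4x + 2y = 9 - 8 = 1
Simplify: 4x + 2y = 1
Locus: Perpendicular bisector of the segment from (-2, 2) to (0, 3): the line 4x + 2y = 1


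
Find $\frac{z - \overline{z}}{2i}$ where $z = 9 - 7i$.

z - conjugate(z) = 2bi
(z - conjugate(z))/(2i) = 2bi/(2i) = b = -7


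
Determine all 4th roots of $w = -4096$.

|w| = 4096, arg(w) = 180°
Root modulus = 4096^(1/4) = 8
Root arguments: θ_k = (180° + 360°k)/4 for k = 0, 1, ..., 3
Roots: 4*sqrt(2) + 4*sqrt(2)i, -4*sqrt(2) + 4*sqrt(2)i, -4*sqrt(2) - 4*sqrt(2)i, 4*sqrt(2) - 4*sqrt(2)i


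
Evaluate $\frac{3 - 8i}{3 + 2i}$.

Multiply numerator and denominator by conjugate (3 - 2i):
= (3 - 8i)(3 - 2i) / (3^2 + 2^2)
= (-7 - 30i) / 13
= -7/13 - (30/13)i


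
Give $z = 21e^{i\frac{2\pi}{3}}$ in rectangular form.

a = r cos θ = 21 * -1/2 = -21/2
b = r sin θ = 21 * sqrt(3)/2 = 21*sqrt(3)/2
z = -21/2 + (21*sqrt(3)/2)i


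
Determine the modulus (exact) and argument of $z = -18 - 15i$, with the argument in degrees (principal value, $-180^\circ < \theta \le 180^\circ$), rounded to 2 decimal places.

|z| = sqrt((-18)^2 + (-15)^2) = sqrt(549)
arg(z) = arctan(b/a) = arctan(-15/-18) (quadrant-adjusted) = -140.19°


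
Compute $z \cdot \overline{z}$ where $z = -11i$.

z * conjugate(z) = |z|^2 = a^2 + b^2
= 0^2 + (-11)^2 = 121


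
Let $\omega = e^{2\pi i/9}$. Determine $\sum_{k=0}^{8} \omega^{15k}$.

Let ζ = ω^15 = e^(2πi·15/9). Since 9 ∤ 15, ζ ≠ 1.
Sum = Σ_{k=0}^{8} ζ^k = (ζ^9 - 1)/(ζ - 1) = (ω^{15·9} - 1)/(ζ - 1) = (1 - 1)/(ζ - 1) = 0


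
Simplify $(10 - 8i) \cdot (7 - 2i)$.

(a1*a2 - b1*b2) + (a1*b2 + b1*a2)i
= (70 - 16) + (-20 + (-56))i
= 54 - 76i


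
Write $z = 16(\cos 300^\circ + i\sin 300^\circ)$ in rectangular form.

a = r cos θ = 16 * 1/2 = 8
b = r sin θ = 16 * -sqrt(3)/2 = -8*sqrt(3)
z = 8 - 8*sqrt(3)i


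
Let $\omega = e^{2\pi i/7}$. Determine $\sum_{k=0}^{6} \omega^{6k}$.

Let ζ = ω^6 = e^(2πi·6/7). Since 7 ∤ 6, ζ ≠ 1.
Sum = Σ_{k=0}^{6} ζ^k = (ζ^7 - 1)/(ζ - 1) = (ω^{6·7} - 1)/(ζ - 1) = (1 - 1)/(ζ - 1) = 0


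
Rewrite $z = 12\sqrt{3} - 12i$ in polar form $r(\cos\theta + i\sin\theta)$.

r = |z| = sqrt(a^2 + b^2) = sqrt((12*sqrt(3))^2 + (-12)^2) = sqrt(432 + 144) = sqrt(576) = 24
θ = arctan(b/a) = arctan(-12/20.7846) (quadrant-adjusted) = 330°
z = 24(cos 330° + i sin 330°)


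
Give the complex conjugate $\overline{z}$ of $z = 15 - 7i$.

If z = a + bi, then conjugate(z) = a - bi
conjugate(15 - 7i) = 15 + 7i


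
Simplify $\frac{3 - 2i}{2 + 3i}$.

Multiply numerator and denominator by conjugate (2 - 3i):
= (3 - 2i)(2 - 3i) / (2^2 + 3^2)
= (-13i) / 13
= -i


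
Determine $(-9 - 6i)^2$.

(a + bi)^2 = a^2 - b^2 + 2abi
= (-9)^2 - (-6)^2 + 2*(-9)*(-6)i
= 45 + 108i


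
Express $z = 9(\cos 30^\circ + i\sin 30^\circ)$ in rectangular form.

a = r cos θ = 9 * sqrt(3)/2 = 9*sqrt(3)/2
b = r sin θ = 9 * 1/2 = 9/2
z = 9*sqrt(3)/2 + (9/2)i


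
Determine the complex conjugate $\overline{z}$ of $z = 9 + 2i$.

If z = a + bi, then conjugate(z) = a - bi
conjugate(9 + 2i) = 9 - 2i


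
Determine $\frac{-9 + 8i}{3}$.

Divisor is real, so divide each part by 3:
= -3 + (8/3)i


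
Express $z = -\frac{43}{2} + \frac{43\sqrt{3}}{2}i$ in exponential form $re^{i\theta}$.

r = |z| = sqrt((-43/2)^2 + (43*sqrt(3)/2)^2) = sqrt(1849/4 + 5547/4) = sqrt(1849) = 43
θ = arctan(b/a) = arctan(37.2391/-21.5) (quadrant-adjusted) = 120° = 2π/3
z = 43e^(i*2π/3)


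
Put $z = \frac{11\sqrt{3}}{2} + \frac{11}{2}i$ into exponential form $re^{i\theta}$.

r = |z| = sqrt((11*sqrt(3)/2)^2 + (11/2)^2) = sqrt(363/4 + 121/4) = sqrt(121) = 11
θ = arctan(b/a) = arctan(5.5/9.5263) (quadrant-adjusted) = 30° = π/6
z = 11e^(i*π/6)


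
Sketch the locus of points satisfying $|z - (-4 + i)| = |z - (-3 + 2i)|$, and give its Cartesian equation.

|z - z1| = |z - z2| means z is equidistant from z1 and z2,
i.e. the perpendicular bisector of the segment from (-4, 1) to (-3, 2) (midpoint (-7/2, 3/2)).
With z = x + yi, square both sides:
(x - (-4))^2 + (y - 1)^2 = (x - (-3))^2 + (y - 2)^2
The x^2 and y^2 terms cancel: 2x + 2y = 13 - 17 = -4
Simplify: x + y = -2
Locus: Perpendicular bisector of the segment from (-4, 1) to (-3, 2): the line x + y = -2


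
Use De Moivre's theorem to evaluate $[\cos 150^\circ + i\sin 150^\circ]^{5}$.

By De Moivre: z^n = r^n(cos(nθ) + i sin(nθ))
= 1^5(cos(5*150°) + i sin(5*150°))
= 1(cos 30° + i sin 30°)
= sqrt(3)/2 + (1/2)i


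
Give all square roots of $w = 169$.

|w| = 169, arg(w) = 0°
Root modulus = 169^(1/2) = 13
Root arguments: θ_k = (0° + 360°k)/2 for k = 0, 1, ..., 1
Roots: 13, -13


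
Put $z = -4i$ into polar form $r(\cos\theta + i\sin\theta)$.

r = |z| = sqrt(a^2 + b^2) = sqrt((0)^2 + (-4)^2) = sqrt(0 + 16) = sqrt(16) = 4
a = 0 and b < 0, so z lies on the negative imaginary axis: θ = 270°
z = 4(cos 270° + i sin 270°)


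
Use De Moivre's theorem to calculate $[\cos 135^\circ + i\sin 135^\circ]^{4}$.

By De Moivre: z^n = r^n(cos(nθ) + i sin(nθ))
= 1^4(cos(4*135°) + i sin(4*135°))
= 1(cos 180° + i sin 180°)
= -1


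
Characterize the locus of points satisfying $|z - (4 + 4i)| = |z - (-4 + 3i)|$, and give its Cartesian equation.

|z - z1| = |z - z2| means z is equidistant from z1 and z2,
i.e. the perpendicular bisector of the segment from (4, 4) to (-4, 3) (midpoint (0, 7/2)).
With z = x + yi, square both sides:
(x - 4)^2 + (y - 4)^2 = (x - (-4))^2 + (y - 3)^2
The x^2 and y^2 terms cancel: -16x + (-2)y = 25 - 32 = -7
Simplify: 16x + 2y = 7
Locus: Perpendicular bisector of the segment from (4, 4) to (-4, 3): the line 16x + 2y = 7


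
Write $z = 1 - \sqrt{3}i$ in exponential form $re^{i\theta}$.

r = |z| = sqrt((1)^2 + (-sqrt(3))^2) = sqrt(1 + 3) = sqrt(4) = 2
θ = arctan(b/a) = arctan(-1.7321/1) (quadrant-adjusted) = -60° = -π/3
z = 2e^(-i*π/3)


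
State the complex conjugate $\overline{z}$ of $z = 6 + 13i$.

If z = a + bi, then conjugate(z) = a - bi
conjugate(6 + 13i) = 6 - 13i


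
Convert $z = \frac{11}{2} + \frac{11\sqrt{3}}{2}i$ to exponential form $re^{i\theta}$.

r = |z| = sqrt((11/2)^2 + (11*sqrt(3)/2)^2) = sqrt(121/4 + 363/4) = sqrt(121) = 11
θ = arctan(b/a) = arctan(9.5263/5.5) (quadrant-adjusted) = 60° = π/3
z = 11e^(i*π/3)


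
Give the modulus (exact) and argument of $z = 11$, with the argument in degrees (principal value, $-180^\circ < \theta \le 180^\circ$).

|z| = sqrt(11^2 + 0^2) = 11
b = 0 and a > 0, so z lies on the positive real axis: arg(z) = 0°


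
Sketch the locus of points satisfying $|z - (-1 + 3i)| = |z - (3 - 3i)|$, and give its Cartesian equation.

|z - z1| = |z - z2| means z is equidistant from z1 and z2,
i.e. the perpendicular bisector of the segment from (-1, 3) to (3, -3) (midpoint (1, 0)).
With z = x + yi, square both sides:
(x - (-1))^2 + (y - 3)^2 = (x - 3)^2 + (y - (-3))^2
The x^2 and y^2 terms cancel: 8x + (-12)y = 18 - 10 = 8
Simplify: 2x - 3y = 2
Locus: Perpendicular bisector of the segment from (-1, 3) to (3, -3): the line 2x - 3y = 2


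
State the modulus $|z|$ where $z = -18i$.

|z| = sqrt(a^2 + b^2) = sqrt(0^2 + (-18)^2) = sqrt(324) = 18


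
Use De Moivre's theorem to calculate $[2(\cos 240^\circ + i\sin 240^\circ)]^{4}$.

By De Moivre: z^n = r^n(cos(nθ) + i sin(nθ))
= 2^4(cos(4*240°) + i sin(4*240°))
= 16(cos 240° + i sin 240°)
= -8 - 8*sqrt(3)i


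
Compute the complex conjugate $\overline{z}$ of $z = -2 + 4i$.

If z = a + bi, then conjugate(z) = a - bi
conjugate(-2 + 4i) = -2 - 4i


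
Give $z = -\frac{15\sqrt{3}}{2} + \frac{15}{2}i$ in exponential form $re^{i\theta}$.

r = |z| = sqrt((-15*sqrt(3)/2)^2 + (15/2)^2) = sqrt(675/4 + 225/4) = sqrt(225) = 15
θ = arctan(b/a) = arctan(7.5/-12.9904) (quadrant-adjusted) = 150° = 5π/6
z = 15e^(i*5π/6)


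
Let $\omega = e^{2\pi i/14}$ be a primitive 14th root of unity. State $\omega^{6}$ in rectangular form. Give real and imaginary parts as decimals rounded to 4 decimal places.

ω^6 = e^(2πi·6/14) = e^(i·6π/7)
= cos(6π/7) + i sin(6π/7)
= -0.9010 + 0.4339i


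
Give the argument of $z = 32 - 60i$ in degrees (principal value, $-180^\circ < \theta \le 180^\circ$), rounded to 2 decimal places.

θ = arctan(b/a) = arctan(-60/32) (quadrant-adjusted) = -61.93°


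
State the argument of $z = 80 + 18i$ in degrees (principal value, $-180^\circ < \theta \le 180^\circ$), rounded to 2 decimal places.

θ = arctan(b/a) = arctan(18/80) (quadrant-adjusted) = 12.68°


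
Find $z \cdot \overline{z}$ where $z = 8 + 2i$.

z * conjugate(z) = |z|^2 = a^2 + b^2
= 8^2 + 2^2 = 68


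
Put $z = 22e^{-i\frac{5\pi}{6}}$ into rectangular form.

a = r cos θ = 22 * -sqrt(3)/2 = -11*sqrt(3)
b = r sin θ = 22 * -1/2 = -11
z = -11*sqrt(3) - 11i


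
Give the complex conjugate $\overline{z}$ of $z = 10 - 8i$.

If z = a + bi, then conjugate(z) = a - bi
conjugate(10 - 8i) = 10 + 8i


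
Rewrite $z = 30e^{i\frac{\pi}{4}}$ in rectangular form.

a = r cos θ = 30 * sqrt(2)/2 = 15*sqrt(2)
b = r sin θ = 30 * sqrt(2)/2 = 15*sqrt(2)
z = 15*sqrt(2) + 15*sqrt(2)i


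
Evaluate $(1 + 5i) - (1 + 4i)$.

(1 - 1) + (5 - 4)i = i


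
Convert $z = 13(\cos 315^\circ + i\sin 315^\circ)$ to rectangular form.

a = r cos θ = 13 * sqrt(2)/2 = 13*sqrt(2)/2
b = r sin θ = 13 * -sqrt(2)/2 = -13*sqrt(2)/2
z = 13*sqrt(2)/2 - (13*sqrt(2)/2)i


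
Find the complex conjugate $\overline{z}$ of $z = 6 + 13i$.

If z = a + bi, then conjugate(z) = a - bi
conjugate(6 + 13i) = 6 - 13i


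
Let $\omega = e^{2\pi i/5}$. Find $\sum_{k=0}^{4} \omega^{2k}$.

Let ζ = ω^2 = e^(2πi·2/5). Since 5 ∤ 2, ζ ≠ 1.
Sum = Σ_{k=0}^{4} ζ^k = (ζ^5 - 1)/(ζ - 1) = (ω^{2·5} - 1)/(ζ - 1) = (1 - 1)/(ζ - 1) = 0


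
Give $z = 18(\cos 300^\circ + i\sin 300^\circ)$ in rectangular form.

a = r cos θ = 18 * 1/2 = 9
b = r sin θ = 18 * -sqrt(3)/2 = -9*sqrt(3)
z = 9 - 9*sqrt(3)i


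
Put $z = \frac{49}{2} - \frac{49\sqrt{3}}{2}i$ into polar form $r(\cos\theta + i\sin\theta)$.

r = |z| = sqrt(a^2 + b^2) = sqrt((49/2)^2 + (-49*sqrt(3)/2)^2) = sqrt(2401/4 + 7203/4) = sqrt(2401) = 49
θ = arctan(b/a) = arctan(-42.4352/24.5) (quadrant-adjusted) = 300°
z = 49(cos 300° + i sin 300°)


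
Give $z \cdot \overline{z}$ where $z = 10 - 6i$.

z * conjugate(z) = |z|^2 = a^2 + b^2
= 10^2 + (-6)^2 = 136


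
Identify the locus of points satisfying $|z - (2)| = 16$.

|z - z0| = r describes a circle centered at z0 with radius r
Here z0 = 2 and r = 16
Locus: Circle centered at (2, 0) with radius 16


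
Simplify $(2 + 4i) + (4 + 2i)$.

(2 + 4) + (4 + 2)i = 6 + 6i


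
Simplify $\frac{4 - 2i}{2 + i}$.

Multiply numerator and denominator by conjugate (2 - i):
= (4 - 2i)(2 - i) / (2^2 + 1^2)
= (6 - 8i) / 5
= 6/5 - (8/5)i


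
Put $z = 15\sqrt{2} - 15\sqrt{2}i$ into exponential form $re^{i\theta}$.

r = |z| = sqrt((15*sqrt(2))^2 + (-15*sqrt(2))^2) = sqrt(450 + 450) = sqrt(900) = 30
θ = arctan(b/a) = arctan(-21.2132/21.2132) (quadrant-adjusted) = -45° = -π/4
z = 30e^(-i*π/4)


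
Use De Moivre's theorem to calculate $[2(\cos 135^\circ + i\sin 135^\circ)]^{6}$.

By De Moivre: z^n = r^n(cos(nθ) + i sin(nθ))
= 2^6(cos(6*135°) + i sin(6*135°))
= 64(cos 90° + i sin 90°)
= 64i


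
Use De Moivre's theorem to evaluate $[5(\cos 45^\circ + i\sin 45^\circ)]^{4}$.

By De Moivre: z^n = r^n(cos(nθ) + i sin(nθ))
= 5^4(cos(4*45°) + i sin(4*45°))
= 625(cos 180° + i sin 180°)
= -625


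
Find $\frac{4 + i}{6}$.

Divisor is real, so divide each part by 6:
= 2/3 + (1/6)i


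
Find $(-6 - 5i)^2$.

(a + bi)^2 = a^2 - b^2 + 2abi
= (-6)^2 - (-5)^2 + 2*(-6)*(-5)i
= 11 + 60i


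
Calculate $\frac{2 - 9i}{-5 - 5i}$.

Multiply numerator and denominator by conjugate (-5 + 5i):
= (2 - 9i)(-5 + 5i) / ((-5)^2 + (-5)^2)
= (35 + 55i) / 50
Divide through by 5: (7 + 11i) / 10
= 7/10 + (11/10)i


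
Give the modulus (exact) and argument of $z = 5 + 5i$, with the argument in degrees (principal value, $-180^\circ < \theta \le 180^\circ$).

|z| = sqrt(5^2 + 5^2) = sqrt(50)
arg(z) = arctan(b/a) = arctan(5/5) (quadrant-adjusted) = 45°


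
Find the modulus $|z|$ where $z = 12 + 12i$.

|z| = sqrt(a^2 + b^2) = sqrt(12^2 + 12^2) = sqrt(288) = sqrt(288)


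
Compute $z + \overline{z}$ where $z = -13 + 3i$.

z + conjugate(z) = (a + bi) + (a - bi) = 2a
= 2 * (-13) = -26


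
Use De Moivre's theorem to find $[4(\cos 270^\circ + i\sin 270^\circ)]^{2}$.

By De Moivre: z^n = r^n(cos(nθ) + i sin(nθ))
= 4^2(cos(2*270°) + i sin(2*270°))
= 16(cos 180° + i sin 180°)
= -16


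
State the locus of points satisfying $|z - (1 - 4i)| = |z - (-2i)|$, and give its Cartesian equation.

|z - z1| = |z - z2| means z is equidistant from z1 and z2,
i.e. the perpendicular bisector of the segment from (1, -4) to (0, -2) (midpoint (1/2, -3)).
With z = x + yi, square both sides:
(x - 1)^2 + (y - (-4))^2 = (x - 0)^2 + (y - (-2))^2
The x^2 and y^2 terms cancel: -2x + 4y = 4 - 17 = -13
Simplify: 2x - 4y = 13
Locus: Perpendicular bisector of the segment from (1, -4) to (0, -2): the line 2x - 4y = 13


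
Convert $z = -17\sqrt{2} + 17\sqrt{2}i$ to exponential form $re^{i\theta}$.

r = |z| = sqrt((-17*sqrt(2))^2 + (17*sqrt(2))^2) = sqrt(578 + 578) = sqrt(1156) = 34
θ = arctan(b/a) = arctan(24.0416/-24.0416) (quadrant-adjusted) = 135° = 3π/4
z = 34e^(i*3π/4)


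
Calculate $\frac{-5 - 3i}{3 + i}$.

Multiply numerator and denominator by conjugate (3 - i):
= (-5 - 3i)(3 - i) / (3^2 + 1^2)
= (-18 - 4i) / 10
Divide through by 2: (-9 - 2i) / 5
= -9/5 - (2/5)i


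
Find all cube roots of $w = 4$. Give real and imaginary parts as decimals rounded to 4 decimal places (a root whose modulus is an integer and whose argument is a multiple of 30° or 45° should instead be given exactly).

|w| = 4, arg(w) = 0°
Root modulus = 4^(1/3) ≈ 1.587401
Root arguments: θ_k = (0° + 360°k)/3 for k = 0, 1, ..., 2
Compute each root as (root modulus)(cos θ_k + i sin θ_k) using full-precision intermediates, then round to 4 decimal places.
Roots: 1.5874, -0.7937 + 1.3747i, -0.7937 - 1.3747i


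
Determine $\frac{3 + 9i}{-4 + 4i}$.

Multiply numerator and denominator by conjugate (-4 - 4i):
= (3 + 9i)(-4 - 4i) / ((-4)^2 + 4^2)
= (24 - 48i) / 32
Divide through by 8: (3 - 6i) / 4
= 3/4 - (3/2)i


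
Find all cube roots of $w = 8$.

|w| = 8, arg(w) = 0°
Root modulus = 8^(1/3) = 2
Root arguments: θ_k = (0° + 360°k)/3 for k = 0, 1, ..., 2
Roots: 2, -1 + sqrt(3)i, -1 - sqrt(3)i


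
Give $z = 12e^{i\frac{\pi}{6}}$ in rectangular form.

a = r cos θ = 12 * sqrt(3)/2 = 6*sqrt(3)
b = r sin θ = 12 * 1/2 = 6
z = 6*sqrt(3) + 6i


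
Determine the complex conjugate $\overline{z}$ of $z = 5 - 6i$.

If z = a + bi, then conjugate(z) = a - bi
conjugate(5 - 6i) = 5 + 6i


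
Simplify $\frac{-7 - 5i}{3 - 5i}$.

Multiply numerator and denominator by conjugate (3 + 5i):
= (-7 - 5i)(3 + 5i) / (3^2 + (-5)^2)
= (4 - 50i) / 34
Divide through by 2: (2 - 25i) / 17
= 2/17 - (25/17)i


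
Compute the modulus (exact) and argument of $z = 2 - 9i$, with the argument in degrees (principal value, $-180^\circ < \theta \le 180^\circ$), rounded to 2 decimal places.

|z| = sqrt(2^2 + (-9)^2) = sqrt(85)
arg(z) = arctan(b/a) = arctan(-9/2) (quadrant-adjusted) = -77.47°


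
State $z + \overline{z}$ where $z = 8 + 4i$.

z + conjugate(z) = (a + bi) + (a - bi) = 2a
= 2 * 8 = 16


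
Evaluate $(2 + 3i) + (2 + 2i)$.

(2 + 2) + (3 + 2)i = 4 + 5i


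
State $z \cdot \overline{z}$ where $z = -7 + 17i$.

z * conjugate(z) = |z|^2 = a^2 + b^2
= (-7)^2 + 17^2 = 338


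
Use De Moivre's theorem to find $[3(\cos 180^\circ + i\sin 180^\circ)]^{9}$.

By De Moivre: z^n = r^n(cos(nθ) + i sin(nθ))
= 3^9(cos(9*180°) + i sin(9*180°))
= 19683(cos 180° + i sin 180°)
= -19683


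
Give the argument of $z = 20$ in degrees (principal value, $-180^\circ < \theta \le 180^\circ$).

b = 0 and a > 0, so z lies on the positive real axis: θ = 0°


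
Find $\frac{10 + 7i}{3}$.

Divisor is real, so divide each part by 3:
= 10/3 + (7/3)i


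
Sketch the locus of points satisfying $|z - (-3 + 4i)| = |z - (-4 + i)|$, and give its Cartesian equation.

|z - z1| = |z - z2| means z is equidistant from z1 and z2,
i.e. the perpendicular bisector of the segment from (-3, 4) to (-4, 1) (midpoint (-7/2, 5/2)).
With z = x + yi, square both sides:
(x - (-3))^2 + (y - 4)^2 = (x - (-4))^2 + (y - 1)^2
The x^2 and y^2 terms cancel: -2x + (-6)y = 17 - 25 = -8
Simplify: x + 3y = 4
Locus: Perpendicular bisector of the segment from (-3, 4) to (-4, 1): the line x + 3y = 4


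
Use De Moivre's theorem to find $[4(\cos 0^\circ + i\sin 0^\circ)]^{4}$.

By De Moivre: z^n = r^n(cos(nθ) + i sin(nθ))
= 4^4(cos(4*0°) + i sin(4*0°))
= 256(cos 0° + i sin 0°)
= 256


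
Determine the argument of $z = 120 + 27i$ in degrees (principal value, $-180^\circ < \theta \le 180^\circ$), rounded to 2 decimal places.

θ = arctan(b/a) = arctan(27/120) (quadrant-adjusted) = 12.68°


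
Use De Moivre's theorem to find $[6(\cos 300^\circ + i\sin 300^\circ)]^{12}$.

By De Moivre: z^n = r^n(cos(nθ) + i sin(nθ))
= 6^12(cos(12*300°) + i sin(12*300°))
= 2176782336(cos 0° + i sin 0°)
= 2176782336


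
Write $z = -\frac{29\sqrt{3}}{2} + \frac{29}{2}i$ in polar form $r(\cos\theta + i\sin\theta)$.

r = |z| = sqrt(a^2 + b^2) = sqrt((-29*sqrt(3)/2)^2 + (29/2)^2) = sqrt(2523/4 + 841/4) = sqrt(841) = 29
θ = arctan(b/a) = arctan(14.5/-25.1147) (quadrant-adjusted) = 150°
z = 29(cos 150° + i sin 150°)


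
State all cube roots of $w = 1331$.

|w| = 1331, arg(w) = 0°
Root modulus = 1331^(1/3) = 11
Root arguments: θ_k = (0° + 360°k)/3 for k = 0, 1, ..., 2
Roots: 11, -11/2 + (11*sqrt(3)/2)i, -11/2 - (11*sqrt(3)/2)i


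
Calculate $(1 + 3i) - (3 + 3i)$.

(1 - 3) + (3 - 3)i = -2


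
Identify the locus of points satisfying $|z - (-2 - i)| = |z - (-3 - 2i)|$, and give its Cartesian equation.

|z - z1| = |z - z2| means z is equidistant from z1 and z2,
i.e. the perpendicular bisector of the segment from (-2, -1) to (-3, -2) (midpoint (-5/2, -3/2)).
With z = x + yi, square both sides:
(x - (-2))^2 + (y - (-1))^2 = (x - (-3))^2 + (y - (-2))^2
The x^2 and y^2 terms cancel: -2x + (-2)y = 13 - 5 = 8
Simplify: x + y = -4
Locus: Perpendicular bisector of the segment from (-2, -1) to (-3, -2): the line x + y = -4


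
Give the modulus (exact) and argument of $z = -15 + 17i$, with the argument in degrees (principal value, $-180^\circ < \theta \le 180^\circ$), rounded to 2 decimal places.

|z| = sqrt((-15)^2 + 17^2) = sqrt(514)
arg(z) = arctan(b/a) = arctan(17/-15) (quadrant-adjusted) = 131.42°


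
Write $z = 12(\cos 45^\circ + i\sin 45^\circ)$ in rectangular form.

a = r cos θ = 12 * sqrt(2)/2 = 6*sqrt(2)
b = r sin θ = 12 * sqrt(2)/2 = 6*sqrt(2)
z = 6*sqrt(2) + 6*sqrt(2)i


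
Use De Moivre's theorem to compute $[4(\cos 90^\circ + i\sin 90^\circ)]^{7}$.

By De Moivre: z^n = r^n(cos(nθ) + i sin(nθ))
= 4^7(cos(7*90°) + i sin(7*90°))
= 16384(cos 270° + i sin 270°)
= -16384i


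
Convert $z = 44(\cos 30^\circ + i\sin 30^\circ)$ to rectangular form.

a = r cos θ = 44 * sqrt(3)/2 = 22*sqrt(3)
b = r sin θ = 44 * 1/2 = 22
z = 22*sqrt(3) + 22i


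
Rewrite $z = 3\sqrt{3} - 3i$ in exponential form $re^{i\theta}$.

r = |z| = sqrt((3*sqrt(3))^2 + (-3)^2) = sqrt(27 + 9) = sqrt(36) = 6
θ = arctan(b/a) = arctan(-3/5.1962) (quadrant-adjusted) = -30° = -π/6
z = 6e^(-i*π/6)


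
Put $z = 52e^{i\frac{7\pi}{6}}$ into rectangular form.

a = r cos θ = 52 * -sqrt(3)/2 = -26*sqrt(3)
b = r sin θ = 52 * -1/2 = -26
z = -26*sqrt(3) - 26i


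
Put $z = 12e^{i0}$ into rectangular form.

a = r cos θ = 12 * 1 = 12
b = r sin θ = 12 * 0 = 0
z = 12


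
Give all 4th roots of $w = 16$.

|w| = 16, arg(w) = 0°
Root modulus = 16^(1/4) = 2
Root arguments: θ_k = (0° + 360°k)/4 for k = 0, 1, ..., 3
Roots: 2, 2i, -2, -2i


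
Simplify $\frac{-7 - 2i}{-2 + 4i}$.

Multiply numerator and denominator by conjugate (-2 - 4i):
= (-7 - 2i)(-2 - 4i) / ((-2)^2 + 4^2)
= (6 + 32i) / 20
Divide through by 2: (3 + 16i) / 10
= 3/10 + (8/5)i


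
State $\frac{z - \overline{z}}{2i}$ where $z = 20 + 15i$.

z - conjugate(z) = 2bi
(z - conjugate(z))/(2i) = 2bi/(2i) = b = 15


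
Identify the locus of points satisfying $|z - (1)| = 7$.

|z - z0| = r describes a circle centered at z0 with radius r
Here z0 = 1 and r = 7
Locus: Circle centered at (1, 0) with radius 7


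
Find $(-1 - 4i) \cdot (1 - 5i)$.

(a1*a2 - b1*b2) + (a1*b2 + b1*a2)i
= (-1 - 20) + (5 + (-4))i
= -21 + i


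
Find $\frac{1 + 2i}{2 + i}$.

Multiply numerator and denominator by conjugate (2 - i):
= (1 + 2i)(2 - i) / (2^2 + 1^2)
= (4 + 3i) / 5
= 4/5 + (3/5)i


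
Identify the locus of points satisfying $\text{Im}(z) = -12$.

Im(z) = y where z = x + yi; the equation y = -12 is satisfied by all points with that y-coordinate
Locus: Horizontal line y = -12


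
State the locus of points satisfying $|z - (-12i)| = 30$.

|z - z0| = r describes a circle centered at z0 with radius r
Here z0 = -12i and r = 30
Locus: Circle centered at (0, -12) with radius 30


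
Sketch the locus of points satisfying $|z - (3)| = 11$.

|z - z0| = r describes a circle centered at z0 with radius r
Here z0 = 3 and r = 11
Locus: Circle centered at (3, 0) with radius 11


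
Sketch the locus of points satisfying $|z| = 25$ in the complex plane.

|z| = 25 means sqrt(x^2 + y^2) = 25
This is a circle of radius 25 centered at the origin


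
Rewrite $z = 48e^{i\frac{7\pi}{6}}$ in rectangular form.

a = r cos θ = 48 * -sqrt(3)/2 = -24*sqrt(3)
b = r sin θ = 48 * -1/2 = -24
z = -24*sqrt(3) - 24i


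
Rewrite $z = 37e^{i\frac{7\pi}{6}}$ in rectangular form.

a = r cos θ = 37 * -sqrt(3)/2 = -37*sqrt(3)/2
b = r sin θ = 37 * -1/2 = -37/2
z = -37*sqrt(3)/2 - (37/2)i


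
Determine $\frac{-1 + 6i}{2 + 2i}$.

Multiply numerator and denominator by conjugate (2 - 2i):
= (-1 + 6i)(2 - 2i) / (2^2 + 2^2)
= (10 + 14i) / 8
Divide through by 2: (5 + 7i) / 4
= 5/4 + (7/4)i


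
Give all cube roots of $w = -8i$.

|w| = 8, arg(w) = 270°
Root modulus = 8^(1/3) = 2
Root arguments: θ_k = (270° + 360°k)/3 for k = 0, 1, ..., 2
Roots: 2i, -sqrt(3) - i, sqrt(3) - i


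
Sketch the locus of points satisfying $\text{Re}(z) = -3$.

Re(z) = x where z = x + yi; the equation x = -3 is satisfied by all points with that x-coordinate
Locus: Vertical line x = -3


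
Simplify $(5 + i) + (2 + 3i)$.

(5 + 2) + (1 + 3)i = 7 + 4i


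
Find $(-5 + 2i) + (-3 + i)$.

(-5 + (-3)) + (2 + 1)i = -8 + 3i


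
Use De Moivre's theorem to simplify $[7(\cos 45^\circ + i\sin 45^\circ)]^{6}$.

By De Moivre: z^n = r^n(cos(nθ) + i sin(nθ))
= 7^6(cos(6*45°) + i sin(6*45°))
= 117649(cos 270° + i sin 270°)
= -117649i


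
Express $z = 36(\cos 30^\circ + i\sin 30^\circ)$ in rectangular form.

a = r cos θ = 36 * sqrt(3)/2 = 18*sqrt(3)
b = r sin θ = 36 * 1/2 = 18
z = 18*sqrt(3) + 18i


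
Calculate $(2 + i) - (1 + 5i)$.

(2 - 1) + (1 - 5)i = 1 - 4i


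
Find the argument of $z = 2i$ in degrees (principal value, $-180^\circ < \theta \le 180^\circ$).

a = 0 and b > 0, so z lies on the positive imaginary axis: θ = 90°


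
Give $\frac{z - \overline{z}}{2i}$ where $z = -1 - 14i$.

z - conjugate(z) = 2bi
(z - conjugate(z))/(2i) = 2bi/(2i) = b = -14


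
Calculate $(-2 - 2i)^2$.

(a + bi)^2 = a^2 - b^2 + 2abi
= (-2)^2 - (-2)^2 + 2*(-2)*(-2)i
= 8i


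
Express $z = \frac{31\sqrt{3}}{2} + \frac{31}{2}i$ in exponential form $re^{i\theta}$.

r = |z| = sqrt((31*sqrt(3)/2)^2 + (31/2)^2) = sqrt(2883/4 + 961/4) = sqrt(961) = 31
θ = arctan(b/a) = arctan(15.5/26.8468) (quadrant-adjusted) = 30° = π/6
z = 31e^(i*π/6)


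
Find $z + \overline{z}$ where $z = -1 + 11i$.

z + conjugate(z) = (a + bi) + (a - bi) = 2a
= 2 * (-1) = -2


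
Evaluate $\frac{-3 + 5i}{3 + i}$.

Multiply numerator and denominator by conjugate (3 - i):
= (-3 + 5i)(3 - i) / (3^2 + 1^2)
= (-4 + 18i) / 10
Divide through by 2: (-2 + 9i) / 5
= -2/5 + (9/5)i


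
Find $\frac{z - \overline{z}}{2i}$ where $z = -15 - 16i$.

z - conjugate(z) = 2bi
(z - conjugate(z))/(2i) = 2bi/(2i) = b = -16


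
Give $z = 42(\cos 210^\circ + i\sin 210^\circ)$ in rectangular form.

a = r cos θ = 42 * -sqrt(3)/2 = -21*sqrt(3)
b = r sin θ = 42 * -1/2 = -21
z = -21*sqrt(3) - 21i


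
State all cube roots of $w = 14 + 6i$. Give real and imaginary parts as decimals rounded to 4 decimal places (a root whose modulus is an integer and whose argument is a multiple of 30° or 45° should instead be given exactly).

|w| = sqrt(232) ≈ 15.231546, arg(w) ≈ 23.198591°
Root modulus = sqrt(232)^(1/3) ≈ 2.478837
Root arguments: θ_k = (arg(w) + 360°k)/3 for k = 0, 1, ..., 2
Compute each root as (root modulus)(cos θ_k + i sin θ_k) using full-precision intermediates, then round to 4 decimal places.
Roots: 2.4563 + 0.3335i, -1.5170 + 1.9604i, -0.9393 - 2.2940i


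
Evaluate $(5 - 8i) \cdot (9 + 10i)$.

(a1*a2 - b1*b2) + (a1*b2 + b1*a2)i
= (45 - (-80)) + (50 + (-72))i
= 125 - 22i


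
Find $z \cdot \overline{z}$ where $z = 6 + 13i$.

z * conjugate(z) = |z|^2 = a^2 + b^2
= 6^2 + 13^2 = 205


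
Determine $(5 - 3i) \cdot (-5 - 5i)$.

(a1*a2 - b1*b2) + (a1*b2 + b1*a2)i
= (-25 - 15) + (-25 + 15)i
= -40 - 10i


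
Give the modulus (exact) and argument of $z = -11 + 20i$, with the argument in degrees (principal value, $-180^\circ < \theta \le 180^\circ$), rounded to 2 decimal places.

|z| = sqrt((-11)^2 + 20^2) = sqrt(521)
arg(z) = arctan(b/a) = arctan(20/-11) (quadrant-adjusted) = 118.81°


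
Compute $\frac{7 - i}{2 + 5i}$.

Multiply numerator and denominator by conjugate (2 - 5i):
= (7 - i)(2 - 5i) / (2^2 + 5^2)
= (9 - 37i) / 29
= 9/29 - (37/29)i


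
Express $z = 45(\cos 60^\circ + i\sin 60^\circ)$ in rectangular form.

a = r cos θ = 45 * 1/2 = 45/2
b = r sin θ = 45 * sqrt(3)/2 = 45*sqrt(3)/2
z = 45/2 + (45*sqrt(3)/2)i


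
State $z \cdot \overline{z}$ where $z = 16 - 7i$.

z * conjugate(z) = |z|^2 = a^2 + b^2
= 16^2 + (-7)^2 = 305


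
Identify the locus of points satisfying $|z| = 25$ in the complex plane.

|z| = 25 means sqrt(x^2 + y^2) = 25
This is a circle of radius 25 centered at the origin


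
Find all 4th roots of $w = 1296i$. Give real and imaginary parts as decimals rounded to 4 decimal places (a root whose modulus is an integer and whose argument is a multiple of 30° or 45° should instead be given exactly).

|w| = 1296, arg(w) = 90°
Root modulus = 1296^(1/4) = 6
Root arguments: θ_k = (90° + 360°k)/4 for k = 0, 1, ..., 3
Compute each root as (root modulus)(cos θ_k + i sin θ_k) using full-precision intermediates, then round to 4 decimal places.
Roots: 5.5433 + 2.2961i, -2.2961 + 5.5433i, -5.5433 - 2.2961i, 2.2961 - 5.5433i


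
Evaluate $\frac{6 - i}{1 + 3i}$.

Multiply numerator and denominator by conjugate (1 - 3i):
= (6 - i)(1 - 3i) / (1^2 + 3^2)
= (3 - 19i) / 10
= 3/10 - (19/10)i


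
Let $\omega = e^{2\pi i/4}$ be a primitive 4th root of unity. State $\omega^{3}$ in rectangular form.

ω^3 = e^(2πi·3/4) = e^(i·3π/2)
= cos(3π/2) + i sin(3π/2)
= -i


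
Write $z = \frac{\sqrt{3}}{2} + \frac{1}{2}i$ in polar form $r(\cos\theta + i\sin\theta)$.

r = |z| = sqrt(a^2 + b^2) = sqrt((sqrt(3)/2)^2 + (1/2)^2) = sqrt(3/4 + 1/4) = sqrt(1) = 1
θ = arctan(b/a) = arctan(0.5/0.866) (quadrant-adjusted) = 30°
z = 1(cos 30° + i sin 30°)


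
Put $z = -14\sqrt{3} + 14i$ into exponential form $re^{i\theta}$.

r = |z| = sqrt((-14*sqrt(3))^2 + (14)^2) = sqrt(588 + 196) = sqrt(784) = 28
θ = arctan(b/a) = arctan(14/-24.2487) (quadrant-adjusted) = 150° = 5π/6
z = 28e^(i*5π/6)


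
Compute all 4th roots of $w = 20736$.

|w| = 20736, arg(w) = 0°
Root modulus = 20736^(1/4) = 12
Root arguments: θ_k = (0° + 360°k)/4 for k = 0, 1, ..., 3
Roots: 12, 12i, -12, -12i


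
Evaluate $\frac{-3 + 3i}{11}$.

Divisor is real, so divide each part by 11:
= -3/11 + (3/11)i


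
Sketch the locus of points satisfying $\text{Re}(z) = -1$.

Re(z) = x where z = x + yi; the equation x = -1 is satisfied by all points with that x-coordinate
Locus: Vertical line x = -1


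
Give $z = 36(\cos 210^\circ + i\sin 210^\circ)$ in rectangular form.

a = r cos θ = 36 * -sqrt(3)/2 = -18*sqrt(3)
b = r sin θ = 36 * -1/2 = -18
z = -18*sqrt(3) - 18i


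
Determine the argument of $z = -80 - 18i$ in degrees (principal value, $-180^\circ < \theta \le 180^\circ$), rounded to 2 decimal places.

θ = arctan(b/a) = arctan(-18/-80) (quadrant-adjusted) = -167.32°


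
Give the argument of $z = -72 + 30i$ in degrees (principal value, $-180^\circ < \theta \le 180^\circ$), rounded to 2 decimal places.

θ = arctan(b/a) = arctan(30/-72) (quadrant-adjusted) = 157.38°


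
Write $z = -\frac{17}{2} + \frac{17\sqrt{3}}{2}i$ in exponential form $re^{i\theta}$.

r = |z| = sqrt((-17/2)^2 + (17*sqrt(3)/2)^2) = sqrt(289/4 + 867/4) = sqrt(289) = 17
θ = arctan(b/a) = arctan(14.7224/-8.5) (quadrant-adjusted) = 120° = 2π/3
z = 17e^(i*2π/3)


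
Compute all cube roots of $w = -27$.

|w| = 27, arg(w) = 180°
Root modulus = 27^(1/3) = 3
Root arguments: θ_k = (180° + 360°k)/3 for k = 0, 1, ..., 2
Roots: 3/2 + (3*sqrt(3)/2)i, -3, 3/2 - (3*sqrt(3)/2)i


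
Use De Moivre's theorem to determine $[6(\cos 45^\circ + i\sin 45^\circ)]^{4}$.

By De Moivre: z^n = r^n(cos(nθ) + i sin(nθ))
= 6^4(cos(4*45°) + i sin(4*45°))
= 1296(cos 180° + i sin 180°)
= -1296


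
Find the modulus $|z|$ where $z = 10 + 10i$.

|z| = sqrt(a^2 + b^2) = sqrt(10^2 + 10^2) = sqrt(200) = sqrt(200)


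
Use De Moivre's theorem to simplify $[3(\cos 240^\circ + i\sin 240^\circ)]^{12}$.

By De Moivre: z^n = r^n(cos(nθ) + i sin(nθ))
= 3^12(cos(12*240°) + i sin(12*240°))
= 531441(cos 0° + i sin 0°)
= 531441


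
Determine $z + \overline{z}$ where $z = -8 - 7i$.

z + conjugate(z) = (a + bi) + (a - bi) = 2a
= 2 * (-8) = -16


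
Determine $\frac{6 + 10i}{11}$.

Divisor is real, so divide each part by 11:
= 6/11 + (10/11)i


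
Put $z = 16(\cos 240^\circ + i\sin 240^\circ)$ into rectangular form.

a = r cos θ = 16 * -1/2 = -8
b = r sin θ = 16 * -sqrt(3)/2 = -8*sqrt(3)
z = -8 - 8*sqrt(3)i
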